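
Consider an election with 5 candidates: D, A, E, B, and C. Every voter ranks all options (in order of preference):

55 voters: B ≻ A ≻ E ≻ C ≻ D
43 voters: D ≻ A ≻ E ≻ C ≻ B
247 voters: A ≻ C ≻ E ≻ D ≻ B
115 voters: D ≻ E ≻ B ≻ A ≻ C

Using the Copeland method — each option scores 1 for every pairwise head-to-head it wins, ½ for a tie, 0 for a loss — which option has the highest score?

D: beats B; loses to A, E, and C → score 1.
A: beats D, E, B, and C → score 4.
E: beats D and B; loses to A and C → score 2.
B: loses to D, A, E, and C → score 0.
C: beats D, E, and B; loses to A → score 3.
A has the best pairwise record.

A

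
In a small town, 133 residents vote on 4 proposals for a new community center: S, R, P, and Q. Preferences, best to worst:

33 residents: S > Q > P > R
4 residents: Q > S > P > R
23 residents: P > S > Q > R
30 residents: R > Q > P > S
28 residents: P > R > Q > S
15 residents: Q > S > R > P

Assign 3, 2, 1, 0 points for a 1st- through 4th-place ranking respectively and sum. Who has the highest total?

Q

S: 33·3 + 4·2 + 23·2 + 30·0 + 28·0 + 15·2 = 183
R: 33·0 + 4·0 + 23·0 + 30·3 + 28·2 + 15·1 = 161
P: 33·1 + 4·1 + 23·3 + 30·1 + 28·3 + 15·0 = 220
Q: 33·2 + 4·3 + 23·1 + 30·2 + 28·1 + 15·3 = 234
Q has the highest Borda score (234).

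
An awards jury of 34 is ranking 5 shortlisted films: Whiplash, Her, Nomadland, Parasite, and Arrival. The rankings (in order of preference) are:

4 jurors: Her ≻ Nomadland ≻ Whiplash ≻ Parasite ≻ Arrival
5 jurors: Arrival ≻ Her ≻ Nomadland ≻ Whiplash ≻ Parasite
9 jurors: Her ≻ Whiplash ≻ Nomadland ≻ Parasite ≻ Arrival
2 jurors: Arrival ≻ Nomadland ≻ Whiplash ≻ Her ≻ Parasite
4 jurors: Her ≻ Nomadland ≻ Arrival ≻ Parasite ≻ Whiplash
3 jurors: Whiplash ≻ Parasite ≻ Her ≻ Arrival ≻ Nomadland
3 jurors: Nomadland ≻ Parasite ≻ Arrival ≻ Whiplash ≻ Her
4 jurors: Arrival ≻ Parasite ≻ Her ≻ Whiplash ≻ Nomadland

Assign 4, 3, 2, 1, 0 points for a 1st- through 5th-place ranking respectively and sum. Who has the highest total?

Whiplash: 4·2 + 5·1 + 9·3 + 2·2 + 4·0 + 3·4 + 3·1 + 4·1 = 63
Her: 4·4 + 5·3 + 9·4 + 2·1 + 4·4 + 3·2 + 3·0 + 4·2 = 99
Nomadland: 4·3 + 5·2 + 9·2 + 2·3 + 4·3 + 3·0 + 3·4 + 4·0 = 70
Parasite: 4·1 + 5·0 + 9·1 + 2·0 + 4·1 + 3·3 + 3·3 + 4·3 = 47
Arrival: 4·0 + 5·4 + 9·0 + 2·4 + 4·2 + 3·1 + 3·2 + 4·4 = 61
Her has the highest Borda score (99).

Her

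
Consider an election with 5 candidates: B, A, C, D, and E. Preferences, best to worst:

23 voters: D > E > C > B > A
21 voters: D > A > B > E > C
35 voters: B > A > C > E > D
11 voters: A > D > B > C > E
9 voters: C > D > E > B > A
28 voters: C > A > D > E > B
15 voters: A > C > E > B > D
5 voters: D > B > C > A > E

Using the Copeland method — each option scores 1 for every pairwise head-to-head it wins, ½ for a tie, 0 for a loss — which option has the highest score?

A

B: loses to A, C, D, and E → score 0.
A: beats B, C, D, and E → score 4.
C: beats B, D, and E; loses to A → score 3.
D: beats B and E; loses to A and C → score 2.
E: beats B; loses to A, C, and D → score 1.
A has the best pairwise record.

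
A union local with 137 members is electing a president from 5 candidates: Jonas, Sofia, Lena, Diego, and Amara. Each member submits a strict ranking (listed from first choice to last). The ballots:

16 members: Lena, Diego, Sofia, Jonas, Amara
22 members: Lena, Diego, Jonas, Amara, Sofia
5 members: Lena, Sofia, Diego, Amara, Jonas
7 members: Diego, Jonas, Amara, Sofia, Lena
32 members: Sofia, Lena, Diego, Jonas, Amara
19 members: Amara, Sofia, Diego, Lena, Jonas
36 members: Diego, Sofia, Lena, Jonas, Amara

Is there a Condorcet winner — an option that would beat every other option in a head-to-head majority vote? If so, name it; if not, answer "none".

none

Checking pairwise contests:
Sofia beats Jonas 108–29.
Diego beats Sofia 81–56.
Sofia beats Lena 94–43.
Lena beats Diego 75–62.
Jonas beats Amara 113–24.
Every option loses at least one head-to-head, so there is no Condorcet winner.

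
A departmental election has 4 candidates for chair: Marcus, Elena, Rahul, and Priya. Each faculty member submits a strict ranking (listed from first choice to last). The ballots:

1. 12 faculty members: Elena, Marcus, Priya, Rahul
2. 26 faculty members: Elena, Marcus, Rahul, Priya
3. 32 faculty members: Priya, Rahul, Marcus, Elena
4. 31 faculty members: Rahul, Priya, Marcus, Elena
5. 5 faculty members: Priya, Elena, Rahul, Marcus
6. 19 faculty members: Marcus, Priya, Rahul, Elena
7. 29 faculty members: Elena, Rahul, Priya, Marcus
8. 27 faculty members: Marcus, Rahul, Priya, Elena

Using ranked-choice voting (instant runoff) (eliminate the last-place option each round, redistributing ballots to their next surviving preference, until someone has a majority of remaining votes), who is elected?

Round 1: Marcus 46, Elena 67, Rahul 31, Priya 37. Eliminate Rahul.
Round 2: Marcus 46, Elena 67, Priya 68. Eliminate Marcus.
Round 3: Elena 67, Priya 114. Priya has a majority.

Priya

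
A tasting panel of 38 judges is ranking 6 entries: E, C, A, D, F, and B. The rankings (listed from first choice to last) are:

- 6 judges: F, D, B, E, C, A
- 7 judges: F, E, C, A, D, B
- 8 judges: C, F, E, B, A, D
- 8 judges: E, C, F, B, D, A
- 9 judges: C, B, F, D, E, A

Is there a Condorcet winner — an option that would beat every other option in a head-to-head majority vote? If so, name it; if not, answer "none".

none

Checking pairwise contests:
F beats E 30–8.
E beats C 21–17.
E beats A 38–0.
E beats D 23–15.
C beats F 25–13.
E beats B 23–15.
Every option loses at least one head-to-head, so there is no Condorcet winner.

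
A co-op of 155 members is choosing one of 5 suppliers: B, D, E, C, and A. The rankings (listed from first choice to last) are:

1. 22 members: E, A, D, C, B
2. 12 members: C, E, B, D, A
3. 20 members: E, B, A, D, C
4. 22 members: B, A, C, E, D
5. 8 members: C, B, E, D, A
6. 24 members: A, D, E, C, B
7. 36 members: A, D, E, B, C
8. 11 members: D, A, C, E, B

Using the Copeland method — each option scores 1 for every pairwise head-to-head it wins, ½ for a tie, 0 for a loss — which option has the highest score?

A

B: beats C; loses to D, E, and A → score 1.
D: beats B and C; loses to E and A → score 2.
E: beats B, D, and C; loses to A → score 3.
C: loses to B, D, E, and A → score 0.
A: beats B, D, E, and C → score 4.
A has the best pairwise record.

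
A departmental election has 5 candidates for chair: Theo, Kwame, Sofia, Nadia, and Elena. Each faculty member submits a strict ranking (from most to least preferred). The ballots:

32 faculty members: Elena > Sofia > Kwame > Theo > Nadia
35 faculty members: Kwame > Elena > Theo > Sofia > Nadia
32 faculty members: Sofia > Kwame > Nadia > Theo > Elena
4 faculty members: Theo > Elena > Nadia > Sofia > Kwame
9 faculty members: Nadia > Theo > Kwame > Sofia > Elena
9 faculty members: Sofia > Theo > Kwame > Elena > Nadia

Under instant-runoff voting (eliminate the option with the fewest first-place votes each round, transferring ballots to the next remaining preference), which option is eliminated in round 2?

Nadia

Round 1: Theo 4, Kwame 35, Sofia 41, Nadia 9, Elena 32. Eliminate Theo.
Round 2: Kwame 35, Sofia 41, Nadia 9, Elena 36. Eliminate Nadia.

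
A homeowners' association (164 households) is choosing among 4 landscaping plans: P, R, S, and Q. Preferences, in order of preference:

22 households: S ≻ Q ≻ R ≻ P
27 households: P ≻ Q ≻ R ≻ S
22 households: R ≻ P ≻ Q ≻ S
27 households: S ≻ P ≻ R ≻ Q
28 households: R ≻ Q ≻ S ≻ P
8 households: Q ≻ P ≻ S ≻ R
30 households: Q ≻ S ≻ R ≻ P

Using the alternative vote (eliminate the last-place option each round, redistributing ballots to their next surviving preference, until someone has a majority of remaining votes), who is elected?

Q

Round 1: P 27, R 50, S 49, Q 38. Eliminate P.
Round 2: R 50, S 49, Q 65. Eliminate S.
Round 3: R 77, Q 87. Q has a majority.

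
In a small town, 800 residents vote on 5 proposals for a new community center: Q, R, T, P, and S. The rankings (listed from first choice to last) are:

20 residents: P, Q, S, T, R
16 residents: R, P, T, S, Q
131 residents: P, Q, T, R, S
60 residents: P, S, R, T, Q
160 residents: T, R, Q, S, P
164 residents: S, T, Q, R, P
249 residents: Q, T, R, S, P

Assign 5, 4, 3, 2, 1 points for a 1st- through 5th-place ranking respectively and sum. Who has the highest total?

T

Q: 20·4 + 16·1 + 131·4 + 60·1 + 160·3 + 164·3 + 249·5 = 2897
R: 20·1 + 16·5 + 131·2 + 60·3 + 160·4 + 164·2 + 249·3 = 2257
T: 20·2 + 16·3 + 131·3 + 60·2 + 160·5 + 164·4 + 249·4 = 3053
P: 20·5 + 16·4 + 131·5 + 60·5 + 160·1 + 164·1 + 249·1 = 1692
S: 20·3 + 16·2 + 131·1 + 60·4 + 160·2 + 164·5 + 249·2 = 2101
T has the highest Borda score (3053).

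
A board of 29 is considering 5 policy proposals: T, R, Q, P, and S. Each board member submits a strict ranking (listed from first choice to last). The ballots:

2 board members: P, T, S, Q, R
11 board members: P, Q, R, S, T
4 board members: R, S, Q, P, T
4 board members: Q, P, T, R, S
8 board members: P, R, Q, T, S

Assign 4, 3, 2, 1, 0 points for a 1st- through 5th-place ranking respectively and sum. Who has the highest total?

T: 2·3 + 11·0 + 4·0 + 4·2 + 8·1 = 22
R: 2·0 + 11·2 + 4·4 + 4·1 + 8·3 = 66
Q: 2·1 + 11·3 + 4·2 + 4·4 + 8·2 = 75
P: 2·4 + 11·4 + 4·1 + 4·3 + 8·4 = 100
S: 2·2 + 11·1 + 4·3 + 4·0 + 8·0 = 27
P has the highest Borda score (100).

P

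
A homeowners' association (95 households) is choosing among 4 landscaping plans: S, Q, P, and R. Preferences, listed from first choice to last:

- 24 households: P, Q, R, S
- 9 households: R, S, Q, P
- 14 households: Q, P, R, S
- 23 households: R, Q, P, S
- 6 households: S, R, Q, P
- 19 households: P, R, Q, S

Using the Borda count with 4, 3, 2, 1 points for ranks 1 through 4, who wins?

R

S: 24·1 + 9·3 + 14·1 + 23·1 + 6·4 + 19·1 = 131
Q: 24·3 + 9·2 + 14·4 + 23·3 + 6·2 + 19·2 = 265
P: 24·4 + 9·1 + 14·3 + 23·2 + 6·1 + 19·4 = 275
R: 24·2 + 9·4 + 14·2 + 23·4 + 6·3 + 19·3 = 279
R has the highest Borda score (279).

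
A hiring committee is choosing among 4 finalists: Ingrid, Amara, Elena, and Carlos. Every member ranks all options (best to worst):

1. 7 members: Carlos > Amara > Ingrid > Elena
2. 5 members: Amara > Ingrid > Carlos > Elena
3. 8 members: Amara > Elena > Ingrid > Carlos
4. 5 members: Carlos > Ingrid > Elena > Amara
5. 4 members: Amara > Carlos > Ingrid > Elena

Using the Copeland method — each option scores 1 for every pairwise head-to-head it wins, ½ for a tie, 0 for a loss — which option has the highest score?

Amara

Ingrid: beats Elena; loses to Amara and Carlos → score 1.
Amara: beats Ingrid, Elena, and Carlos → score 3.
Elena: loses to Ingrid, Amara, and Carlos → score 0.
Carlos: beats Ingrid and Elena; loses to Amara → score 2.
Amara has the best pairwise record.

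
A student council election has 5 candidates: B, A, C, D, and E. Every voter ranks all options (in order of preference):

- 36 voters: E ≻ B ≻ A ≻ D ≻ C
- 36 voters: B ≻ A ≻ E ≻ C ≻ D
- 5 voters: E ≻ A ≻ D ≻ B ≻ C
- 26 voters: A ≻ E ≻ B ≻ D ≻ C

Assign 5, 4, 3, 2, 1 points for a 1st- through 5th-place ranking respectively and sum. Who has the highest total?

B: 36·4 + 36·5 + 5·2 + 26·3 = 412
A: 36·3 + 36·4 + 5·4 + 26·5 = 402
C: 36·1 + 36·2 + 5·1 + 26·1 = 139
D: 36·2 + 36·1 + 5·3 + 26·2 = 175
E: 36·5 + 36·3 + 5·5 + 26·4 = 417
E has the highest Borda score (417).

E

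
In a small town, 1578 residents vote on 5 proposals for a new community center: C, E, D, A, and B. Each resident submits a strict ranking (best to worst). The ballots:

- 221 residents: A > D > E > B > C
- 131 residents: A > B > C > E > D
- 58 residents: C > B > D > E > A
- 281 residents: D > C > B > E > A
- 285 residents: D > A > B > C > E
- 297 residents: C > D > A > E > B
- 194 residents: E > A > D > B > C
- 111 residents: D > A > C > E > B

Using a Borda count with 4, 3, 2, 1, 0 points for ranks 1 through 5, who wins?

D

C: 221·0 + 131·2 + 58·4 + 281·3 + 285·1 + 297·4 + 194·0 + 111·2 = 3032
E: 221·2 + 131·1 + 58·1 + 281·1 + 285·0 + 297·1 + 194·4 + 111·1 = 2096
D: 221·3 + 131·0 + 58·2 + 281·4 + 285·4 + 297·3 + 194·2 + 111·4 = 4766
A: 221·4 + 131·4 + 58·0 + 281·0 + 285·3 + 297·2 + 194·3 + 111·3 = 3772
B: 221·1 + 131·3 + 58·3 + 281·2 + 285·2 + 297·0 + 194·1 + 111·0 = 2114
D has the highest Borda score (4766).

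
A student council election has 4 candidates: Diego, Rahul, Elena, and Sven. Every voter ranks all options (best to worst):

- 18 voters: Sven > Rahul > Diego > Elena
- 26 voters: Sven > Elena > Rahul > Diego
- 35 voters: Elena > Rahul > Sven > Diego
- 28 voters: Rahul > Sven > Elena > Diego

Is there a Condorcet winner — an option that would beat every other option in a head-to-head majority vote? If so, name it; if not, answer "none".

none

Checking pairwise contests:
Rahul beats Diego 107–0.
Elena beats Rahul 61–46.
Sven beats Elena 72–35.
Rahul beats Sven 63–44.
Every option loses at least one head-to-head, so there is no Condorcet winner.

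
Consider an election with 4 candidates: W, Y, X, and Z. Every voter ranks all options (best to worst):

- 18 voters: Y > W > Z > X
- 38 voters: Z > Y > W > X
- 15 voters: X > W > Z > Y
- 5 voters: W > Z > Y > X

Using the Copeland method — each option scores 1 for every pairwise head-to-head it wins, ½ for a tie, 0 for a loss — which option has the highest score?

W: beats X; ties Z; loses to Y → score 1.5.
Y: beats W and X; loses to Z → score 2.
X: loses to W, Y, and Z → score 0.
Z: beats Y and X; ties W → score 2.5.
Z has the best pairwise record.

Z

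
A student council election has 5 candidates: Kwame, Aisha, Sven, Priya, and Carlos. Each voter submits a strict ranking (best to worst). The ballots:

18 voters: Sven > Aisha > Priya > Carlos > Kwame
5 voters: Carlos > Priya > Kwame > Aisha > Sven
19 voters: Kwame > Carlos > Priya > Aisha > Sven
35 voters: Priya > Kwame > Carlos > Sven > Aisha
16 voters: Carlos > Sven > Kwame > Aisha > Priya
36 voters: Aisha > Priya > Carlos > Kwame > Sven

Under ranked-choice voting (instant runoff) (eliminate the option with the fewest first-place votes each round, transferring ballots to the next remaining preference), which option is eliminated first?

Sven

Round 1: Kwame 19, Aisha 36, Sven 18, Priya 35, Carlos 21. Eliminate Sven.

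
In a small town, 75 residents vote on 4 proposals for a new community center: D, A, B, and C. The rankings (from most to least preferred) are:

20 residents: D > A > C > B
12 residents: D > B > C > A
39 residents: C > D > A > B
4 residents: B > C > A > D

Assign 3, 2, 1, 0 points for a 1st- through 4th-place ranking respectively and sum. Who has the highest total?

D

D: 20·3 + 12·3 + 39·2 + 4·0 = 174
A: 20·2 + 12·0 + 39·1 + 4·1 = 83
B: 20·0 + 12·2 + 39·0 + 4·3 = 36
C: 20·1 + 12·1 + 39·3 + 4·2 = 157
D has the highest Borda score (174).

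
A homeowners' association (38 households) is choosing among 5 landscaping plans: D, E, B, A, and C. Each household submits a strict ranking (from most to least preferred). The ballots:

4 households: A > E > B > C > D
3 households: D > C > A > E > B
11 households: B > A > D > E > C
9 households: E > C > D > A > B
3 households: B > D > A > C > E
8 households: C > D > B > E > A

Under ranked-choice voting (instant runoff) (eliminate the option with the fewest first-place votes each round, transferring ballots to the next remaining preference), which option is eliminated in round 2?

A

Round 1: D 3, E 9, B 14, A 4, C 8. Eliminate D.
Round 2: E 9, B 14, A 4, C 11. Eliminate A.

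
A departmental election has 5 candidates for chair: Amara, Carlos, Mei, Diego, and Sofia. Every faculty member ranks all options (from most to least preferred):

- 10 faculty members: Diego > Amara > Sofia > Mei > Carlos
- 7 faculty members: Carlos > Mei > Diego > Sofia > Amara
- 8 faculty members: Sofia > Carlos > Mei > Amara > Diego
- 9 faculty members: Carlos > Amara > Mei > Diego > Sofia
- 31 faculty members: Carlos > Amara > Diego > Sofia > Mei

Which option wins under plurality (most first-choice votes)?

First-place votes: Amara 0, Carlos 47, Mei 0, Diego 10, Sofia 8.
Carlos has the most first-place votes.

Carlos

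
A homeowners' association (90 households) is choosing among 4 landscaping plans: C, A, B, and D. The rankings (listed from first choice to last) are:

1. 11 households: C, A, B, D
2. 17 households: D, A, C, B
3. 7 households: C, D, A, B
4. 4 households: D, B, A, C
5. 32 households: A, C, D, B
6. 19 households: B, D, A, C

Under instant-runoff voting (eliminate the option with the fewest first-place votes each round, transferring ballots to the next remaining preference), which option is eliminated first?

Round 1: C 18, A 32, B 19, D 21. Eliminate C.

C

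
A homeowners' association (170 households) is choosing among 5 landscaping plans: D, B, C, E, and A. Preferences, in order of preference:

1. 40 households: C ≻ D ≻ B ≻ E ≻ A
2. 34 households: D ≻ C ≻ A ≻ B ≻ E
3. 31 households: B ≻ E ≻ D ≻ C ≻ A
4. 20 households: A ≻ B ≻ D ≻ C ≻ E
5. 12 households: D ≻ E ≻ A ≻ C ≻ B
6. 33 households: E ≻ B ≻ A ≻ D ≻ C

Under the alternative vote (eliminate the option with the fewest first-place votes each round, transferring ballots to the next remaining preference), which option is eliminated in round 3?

C

Round 1: D 46, B 31, C 40, E 33, A 20. Eliminate A.
Round 2: D 46, B 51, C 40, E 33. Eliminate E.
Round 3: D 46, B 84, C 40. Eliminate C.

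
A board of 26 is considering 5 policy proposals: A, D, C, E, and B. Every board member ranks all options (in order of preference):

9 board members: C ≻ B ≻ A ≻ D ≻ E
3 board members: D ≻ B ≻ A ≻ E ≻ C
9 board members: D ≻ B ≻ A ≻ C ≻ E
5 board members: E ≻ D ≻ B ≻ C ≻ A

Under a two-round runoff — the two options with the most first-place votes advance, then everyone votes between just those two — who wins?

D

Round 1 first-place votes: A 0, D 12, C 9, E 5, B 0.
D and C advance.
Runoff: D is preferred to C by 17 voters; C by 9.
D wins the runoff.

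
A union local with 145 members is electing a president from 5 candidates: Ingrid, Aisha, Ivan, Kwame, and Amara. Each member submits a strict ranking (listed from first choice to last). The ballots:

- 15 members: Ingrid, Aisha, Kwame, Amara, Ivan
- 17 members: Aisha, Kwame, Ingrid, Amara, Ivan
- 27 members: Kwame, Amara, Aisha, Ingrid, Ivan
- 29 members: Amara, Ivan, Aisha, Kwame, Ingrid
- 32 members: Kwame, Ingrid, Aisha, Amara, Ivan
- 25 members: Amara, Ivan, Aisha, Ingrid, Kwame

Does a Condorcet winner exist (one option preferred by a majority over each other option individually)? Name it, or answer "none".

Checking pairwise contests:
Aisha beats Ingrid 98–47.
Amara beats Aisha 81–64.
Ingrid beats Ivan 91–54.
Aisha beats Kwame 86–59.
Kwame beats Amara 91–54.
Every option loses at least one head-to-head, so there is no Condorcet winner.

none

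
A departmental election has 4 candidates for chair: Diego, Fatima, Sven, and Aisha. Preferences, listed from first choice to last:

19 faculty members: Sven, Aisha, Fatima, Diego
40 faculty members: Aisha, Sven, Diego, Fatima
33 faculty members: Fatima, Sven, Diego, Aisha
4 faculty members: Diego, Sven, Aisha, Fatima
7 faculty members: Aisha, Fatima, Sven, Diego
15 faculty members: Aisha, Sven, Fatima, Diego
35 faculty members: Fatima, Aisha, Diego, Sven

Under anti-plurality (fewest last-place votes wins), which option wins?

Last-place votes: Diego 41, Fatima 44, Sven 35, Aisha 33.
Aisha is ranked last by the fewest voters, so Aisha wins.

Aisha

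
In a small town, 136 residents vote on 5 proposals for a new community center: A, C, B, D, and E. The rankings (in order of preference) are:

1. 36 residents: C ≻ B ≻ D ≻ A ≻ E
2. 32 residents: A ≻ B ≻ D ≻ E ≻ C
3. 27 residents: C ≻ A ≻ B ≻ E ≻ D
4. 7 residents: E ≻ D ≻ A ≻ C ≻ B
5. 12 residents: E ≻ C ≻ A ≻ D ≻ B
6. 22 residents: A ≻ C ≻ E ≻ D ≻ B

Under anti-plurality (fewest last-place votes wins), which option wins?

Last-place votes: A 0, C 32, B 41, D 27, E 36.
A is ranked last by the fewest voters, so A wins.

A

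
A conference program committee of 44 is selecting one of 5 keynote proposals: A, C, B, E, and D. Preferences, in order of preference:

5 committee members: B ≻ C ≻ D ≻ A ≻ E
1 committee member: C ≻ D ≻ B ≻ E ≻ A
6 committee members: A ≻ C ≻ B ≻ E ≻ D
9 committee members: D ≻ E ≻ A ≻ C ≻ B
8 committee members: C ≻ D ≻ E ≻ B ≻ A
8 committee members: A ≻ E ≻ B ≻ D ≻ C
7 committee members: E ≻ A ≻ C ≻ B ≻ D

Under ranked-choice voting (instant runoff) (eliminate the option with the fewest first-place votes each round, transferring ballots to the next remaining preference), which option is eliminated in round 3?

Round 1: A 14, C 9, B 5, E 7, D 9. Eliminate B.
Round 2: A 14, C 14, E 7, D 9. Eliminate E.
Round 3: A 21, C 14, D 9. Eliminate D.

D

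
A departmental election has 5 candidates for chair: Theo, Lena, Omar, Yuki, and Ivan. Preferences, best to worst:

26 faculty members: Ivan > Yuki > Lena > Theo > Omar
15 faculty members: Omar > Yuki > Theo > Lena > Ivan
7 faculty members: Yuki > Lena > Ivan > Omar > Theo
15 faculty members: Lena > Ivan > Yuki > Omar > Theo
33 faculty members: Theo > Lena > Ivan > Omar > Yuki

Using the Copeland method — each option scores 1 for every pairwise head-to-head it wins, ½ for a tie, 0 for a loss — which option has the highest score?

Lena

Theo: beats Omar; ties Lena and Ivan; loses to Yuki → score 2.
Lena: beats Omar and Ivan; ties Theo and Yuki → score 3.
Omar: ties Yuki; loses to Theo, Lena, and Ivan → score 0.5.
Yuki: beats Theo; ties Lena and Omar; loses to Ivan → score 2.
Ivan: beats Omar and Yuki; ties Theo; loses to Lena → score 2.5.
Lena has the best pairwise record.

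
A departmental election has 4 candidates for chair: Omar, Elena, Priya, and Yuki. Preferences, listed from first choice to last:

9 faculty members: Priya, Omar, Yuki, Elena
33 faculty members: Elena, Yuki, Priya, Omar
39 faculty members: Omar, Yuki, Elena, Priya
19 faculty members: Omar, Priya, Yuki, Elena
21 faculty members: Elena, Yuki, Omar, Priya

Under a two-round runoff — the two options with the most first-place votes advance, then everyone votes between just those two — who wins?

Round 1 first-place votes: Omar 58, Elena 54, Priya 9, Yuki 0.
Omar and Elena advance.
Runoff: Omar is preferred to Elena by 67 voters; Elena by 54.
Omar wins the runoff.

Omar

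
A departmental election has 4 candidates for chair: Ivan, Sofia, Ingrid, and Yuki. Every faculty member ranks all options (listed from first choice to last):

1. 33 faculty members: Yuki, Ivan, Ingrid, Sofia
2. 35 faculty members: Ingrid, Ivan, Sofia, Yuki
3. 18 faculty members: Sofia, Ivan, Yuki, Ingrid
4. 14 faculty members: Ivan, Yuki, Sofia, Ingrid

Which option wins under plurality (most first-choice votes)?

Ingrid

First-place votes: Ivan 14, Sofia 18, Ingrid 35, Yuki 33.
Ingrid has the most first-place votes.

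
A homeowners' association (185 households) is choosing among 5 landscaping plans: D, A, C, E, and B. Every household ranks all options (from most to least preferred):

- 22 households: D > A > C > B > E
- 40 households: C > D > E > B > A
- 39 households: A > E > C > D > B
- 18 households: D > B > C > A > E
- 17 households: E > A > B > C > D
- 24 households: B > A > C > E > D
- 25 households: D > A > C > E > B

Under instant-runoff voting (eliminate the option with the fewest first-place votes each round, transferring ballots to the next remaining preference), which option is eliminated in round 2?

B

Round 1: D 65, A 39, C 40, E 17, B 24. Eliminate E.
Round 2: D 65, A 56, C 40, B 24. Eliminate B.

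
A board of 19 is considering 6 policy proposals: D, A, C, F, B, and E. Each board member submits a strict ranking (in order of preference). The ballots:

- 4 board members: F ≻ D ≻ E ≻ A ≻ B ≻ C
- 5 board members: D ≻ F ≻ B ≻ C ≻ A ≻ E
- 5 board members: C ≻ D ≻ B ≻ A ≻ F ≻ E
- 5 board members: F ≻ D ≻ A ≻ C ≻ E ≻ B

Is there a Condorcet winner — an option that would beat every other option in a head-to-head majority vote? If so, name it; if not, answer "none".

D

D vs A: 19–0 for D.
D vs C: 14–5 for D.
D vs F: 10–9 for D.
D vs B: 19–0 for D.
D vs E: 19–0 for D.
D beats every other option head-to-head.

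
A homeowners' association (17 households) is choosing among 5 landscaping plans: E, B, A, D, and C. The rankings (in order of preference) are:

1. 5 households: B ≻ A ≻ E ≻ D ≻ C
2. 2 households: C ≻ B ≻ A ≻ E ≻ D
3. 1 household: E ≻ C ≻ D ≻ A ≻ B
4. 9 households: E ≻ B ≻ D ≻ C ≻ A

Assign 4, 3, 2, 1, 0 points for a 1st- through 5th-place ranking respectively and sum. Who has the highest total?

E: 5·2 + 2·1 + 1·4 + 9·4 = 52
B: 5·4 + 2·3 + 1·0 + 9·3 = 53
A: 5·3 + 2·2 + 1·1 + 9·0 = 20
D: 5·1 + 2·0 + 1·2 + 9·2 = 25
C: 5·0 + 2·4 + 1·3 + 9·1 = 20
B has the highest Borda score (53).

B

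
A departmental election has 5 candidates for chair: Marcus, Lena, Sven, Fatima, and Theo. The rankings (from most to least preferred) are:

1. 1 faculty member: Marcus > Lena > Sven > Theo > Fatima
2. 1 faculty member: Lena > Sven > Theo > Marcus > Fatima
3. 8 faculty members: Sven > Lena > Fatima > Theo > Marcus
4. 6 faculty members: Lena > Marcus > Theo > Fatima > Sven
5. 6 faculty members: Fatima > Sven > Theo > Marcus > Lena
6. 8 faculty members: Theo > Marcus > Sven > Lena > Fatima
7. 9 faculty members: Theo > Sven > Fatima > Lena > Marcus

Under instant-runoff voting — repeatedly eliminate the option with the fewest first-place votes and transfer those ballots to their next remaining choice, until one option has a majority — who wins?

Round 1: Marcus 1, Lena 7, Sven 8, Fatima 6, Theo 17. Eliminate Marcus.
Round 2: Lena 8, Sven 8, Fatima 6, Theo 17. Eliminate Fatima.
Round 3: Lena 8, Sven 14, Theo 17. Eliminate Lena.
Round 4: Sven 16, Theo 23. Theo has a majority.

Theo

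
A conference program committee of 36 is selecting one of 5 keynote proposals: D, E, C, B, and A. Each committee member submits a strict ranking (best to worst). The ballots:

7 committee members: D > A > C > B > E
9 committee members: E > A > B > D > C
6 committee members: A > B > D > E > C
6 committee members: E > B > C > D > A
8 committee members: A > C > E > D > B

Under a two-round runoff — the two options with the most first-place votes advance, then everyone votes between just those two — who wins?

A

Round 1 first-place votes: D 7, E 15, C 0, B 0, A 14.
E and A advance.
Runoff: E is preferred to A by 15 voters; A by 21.
A wins the runoff.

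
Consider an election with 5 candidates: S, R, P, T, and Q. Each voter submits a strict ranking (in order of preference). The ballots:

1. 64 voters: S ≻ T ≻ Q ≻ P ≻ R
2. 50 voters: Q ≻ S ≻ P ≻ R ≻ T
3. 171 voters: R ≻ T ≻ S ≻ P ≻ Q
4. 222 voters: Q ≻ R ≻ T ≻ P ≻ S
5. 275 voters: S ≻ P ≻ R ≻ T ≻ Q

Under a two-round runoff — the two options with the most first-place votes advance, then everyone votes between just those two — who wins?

Round 1 first-place votes: S 339, R 171, P 0, T 0, Q 272.
S and Q advance.
Runoff: S is preferred to Q by 510 voters; Q by 272.
S wins the runoff.

S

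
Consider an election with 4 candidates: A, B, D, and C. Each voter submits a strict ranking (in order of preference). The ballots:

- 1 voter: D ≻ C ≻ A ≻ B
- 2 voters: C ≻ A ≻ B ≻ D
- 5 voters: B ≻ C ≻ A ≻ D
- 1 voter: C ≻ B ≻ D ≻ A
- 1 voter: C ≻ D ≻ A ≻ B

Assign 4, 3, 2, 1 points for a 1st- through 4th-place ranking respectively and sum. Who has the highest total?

A: 1·2 + 2·3 + 5·2 + 1·1 + 1·2 = 21
B: 1·1 + 2·2 + 5·4 + 1·3 + 1·1 = 29
D: 1·4 + 2·1 + 5·1 + 1·2 + 1·3 = 16
C: 1·3 + 2·4 + 5·3 + 1·4 + 1·4 = 34
C has the highest Borda score (34).

C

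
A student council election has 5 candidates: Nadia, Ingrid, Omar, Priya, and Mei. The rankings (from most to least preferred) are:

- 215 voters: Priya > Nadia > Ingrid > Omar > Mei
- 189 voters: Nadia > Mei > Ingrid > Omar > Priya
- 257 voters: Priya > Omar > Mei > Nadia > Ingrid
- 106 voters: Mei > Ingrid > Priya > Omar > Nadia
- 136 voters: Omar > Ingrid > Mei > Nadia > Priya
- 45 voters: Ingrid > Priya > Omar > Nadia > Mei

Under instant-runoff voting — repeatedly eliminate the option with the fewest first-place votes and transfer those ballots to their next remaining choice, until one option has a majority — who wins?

Round 1: Nadia 189, Ingrid 45, Omar 136, Priya 472, Mei 106. Eliminate Ingrid.
Round 2: Nadia 189, Omar 136, Priya 517, Mei 106. Priya has a majority.

Priya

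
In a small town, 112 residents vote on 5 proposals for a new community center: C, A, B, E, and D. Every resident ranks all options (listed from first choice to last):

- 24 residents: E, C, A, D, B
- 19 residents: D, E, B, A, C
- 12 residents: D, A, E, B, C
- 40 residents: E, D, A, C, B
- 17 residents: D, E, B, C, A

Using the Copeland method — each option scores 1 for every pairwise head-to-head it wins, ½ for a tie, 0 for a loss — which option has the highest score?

E

C: beats B; loses to A, E, and D → score 1.
A: beats C and B; loses to E and D → score 2.
B: loses to C, A, E, and D → score 0.
E: beats C, A, B, and D → score 4.
D: beats C, A, and B; loses to E → score 3.
E has the best pairwise record.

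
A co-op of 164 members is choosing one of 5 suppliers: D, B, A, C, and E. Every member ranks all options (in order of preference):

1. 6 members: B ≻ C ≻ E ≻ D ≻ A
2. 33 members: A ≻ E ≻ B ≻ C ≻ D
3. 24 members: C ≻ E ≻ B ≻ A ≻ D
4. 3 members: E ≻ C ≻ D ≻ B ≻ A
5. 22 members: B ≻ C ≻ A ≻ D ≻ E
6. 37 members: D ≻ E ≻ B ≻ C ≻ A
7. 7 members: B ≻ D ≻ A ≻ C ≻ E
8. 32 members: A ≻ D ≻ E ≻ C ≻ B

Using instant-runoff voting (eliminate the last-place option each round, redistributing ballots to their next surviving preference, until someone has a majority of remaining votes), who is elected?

B

Round 1: D 37, B 35, A 65, C 24, E 3. Eliminate E.
Round 2: D 37, B 35, A 65, C 27. Eliminate C.
Round 3: D 40, B 59, A 65. Eliminate D.
Round 4: B 99, A 65. B has a majority.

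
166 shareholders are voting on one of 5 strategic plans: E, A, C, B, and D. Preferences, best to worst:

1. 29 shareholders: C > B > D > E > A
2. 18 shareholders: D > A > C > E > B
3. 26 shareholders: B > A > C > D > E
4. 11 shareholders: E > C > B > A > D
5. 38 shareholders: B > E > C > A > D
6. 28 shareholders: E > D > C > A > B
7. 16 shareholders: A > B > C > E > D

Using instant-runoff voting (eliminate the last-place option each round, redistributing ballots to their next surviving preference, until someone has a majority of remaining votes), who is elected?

Round 1: E 39, A 16, C 29, B 64, D 18. Eliminate A.
Round 2: E 39, C 29, B 80, D 18. Eliminate D.
Round 3: E 39, C 47, B 80. Eliminate E.
Round 4: C 86, B 80. C has a majority.

C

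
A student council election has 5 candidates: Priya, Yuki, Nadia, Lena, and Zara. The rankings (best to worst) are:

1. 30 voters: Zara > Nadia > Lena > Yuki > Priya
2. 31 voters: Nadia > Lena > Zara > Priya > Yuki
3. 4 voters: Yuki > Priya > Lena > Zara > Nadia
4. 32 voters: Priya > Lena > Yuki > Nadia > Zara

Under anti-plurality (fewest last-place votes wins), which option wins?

Last-place votes: Priya 30, Yuki 31, Nadia 4, Lena 0, Zara 32.
Lena is ranked last by the fewest voters, so Lena wins.

Lena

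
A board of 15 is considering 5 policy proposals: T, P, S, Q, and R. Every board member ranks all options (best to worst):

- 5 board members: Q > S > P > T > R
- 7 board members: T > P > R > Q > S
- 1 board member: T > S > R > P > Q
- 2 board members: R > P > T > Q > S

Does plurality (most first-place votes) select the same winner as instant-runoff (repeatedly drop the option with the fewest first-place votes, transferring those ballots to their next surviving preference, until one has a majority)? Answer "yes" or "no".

yes

Plurality — first-place votes: T 8, P 0, S 0, Q 5, R 2. Winner: T.
Instant-runoff — R1 T 8, P 0, S 0, Q 5, R 2 (T winner). Winner: T.
The two methods agree.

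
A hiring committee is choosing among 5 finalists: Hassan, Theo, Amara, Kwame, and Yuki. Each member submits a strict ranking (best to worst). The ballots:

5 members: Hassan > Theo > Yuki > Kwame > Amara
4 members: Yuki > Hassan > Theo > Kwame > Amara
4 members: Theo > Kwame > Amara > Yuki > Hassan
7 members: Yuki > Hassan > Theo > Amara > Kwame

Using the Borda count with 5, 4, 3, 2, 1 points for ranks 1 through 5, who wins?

Yuki

Hassan: 5·5 + 4·4 + 4·1 + 7·4 = 73
Theo: 5·4 + 4·3 + 4·5 + 7·3 = 73
Amara: 5·1 + 4·1 + 4·3 + 7·2 = 35
Kwame: 5·2 + 4·2 + 4·4 + 7·1 = 41
Yuki: 5·3 + 4·5 + 4·2 + 7·5 = 78
Yuki has the highest Borda score (78).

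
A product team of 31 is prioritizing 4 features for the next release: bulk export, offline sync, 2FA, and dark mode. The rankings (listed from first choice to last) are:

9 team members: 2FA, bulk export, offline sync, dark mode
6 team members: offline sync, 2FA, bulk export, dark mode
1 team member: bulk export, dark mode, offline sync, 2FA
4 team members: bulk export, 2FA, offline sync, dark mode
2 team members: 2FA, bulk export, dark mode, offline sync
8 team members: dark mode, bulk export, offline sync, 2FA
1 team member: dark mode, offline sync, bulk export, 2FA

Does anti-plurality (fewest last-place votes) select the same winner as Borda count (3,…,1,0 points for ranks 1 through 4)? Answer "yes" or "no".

yes

Anti-plurality — last-place votes: bulk export 0, offline sync 2, 2FA 10, dark mode 19. Winner: bulk export.
Borda — scores: bulk export 60, offline sync 42, 2FA 53, dark mode 31. Winner: bulk export.
The two methods agree.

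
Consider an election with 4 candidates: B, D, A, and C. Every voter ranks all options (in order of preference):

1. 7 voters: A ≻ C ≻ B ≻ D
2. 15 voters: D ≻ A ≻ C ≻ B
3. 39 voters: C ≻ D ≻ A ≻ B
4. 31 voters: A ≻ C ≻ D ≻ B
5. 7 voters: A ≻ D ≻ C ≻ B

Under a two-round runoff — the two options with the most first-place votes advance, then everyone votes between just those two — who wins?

Round 1 first-place votes: B 0, D 15, A 45, C 39.
A and C advance.
Runoff: A is preferred to C by 60 voters; C by 39.
A wins the runoff.

A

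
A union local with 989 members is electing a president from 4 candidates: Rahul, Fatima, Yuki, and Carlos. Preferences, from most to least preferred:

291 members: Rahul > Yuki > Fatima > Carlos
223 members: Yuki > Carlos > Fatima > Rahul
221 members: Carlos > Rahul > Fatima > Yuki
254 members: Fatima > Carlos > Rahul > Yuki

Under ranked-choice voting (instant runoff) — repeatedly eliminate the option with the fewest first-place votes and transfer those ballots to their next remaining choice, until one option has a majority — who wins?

Rahul

Round 1: Rahul 291, Fatima 254, Yuki 223, Carlos 221. Eliminate Carlos.
Round 2: Rahul 512, Fatima 254, Yuki 223. Rahul has a majority.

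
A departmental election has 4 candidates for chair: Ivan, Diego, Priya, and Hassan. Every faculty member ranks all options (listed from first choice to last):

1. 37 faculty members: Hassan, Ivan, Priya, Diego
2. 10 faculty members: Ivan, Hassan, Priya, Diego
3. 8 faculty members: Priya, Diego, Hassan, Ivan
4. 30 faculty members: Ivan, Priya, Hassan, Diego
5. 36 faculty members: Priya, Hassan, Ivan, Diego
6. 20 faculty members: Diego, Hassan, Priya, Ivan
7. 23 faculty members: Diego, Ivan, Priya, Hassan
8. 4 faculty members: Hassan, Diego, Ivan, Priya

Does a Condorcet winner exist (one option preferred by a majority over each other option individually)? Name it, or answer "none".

Checking pairwise contests:
Hassan beats Ivan 105–63.
Ivan beats Diego 113–55.
Ivan beats Priya 104–64.
Priya beats Hassan 97–71.
Every option loses at least one head-to-head, so there is no Condorcet winner.

none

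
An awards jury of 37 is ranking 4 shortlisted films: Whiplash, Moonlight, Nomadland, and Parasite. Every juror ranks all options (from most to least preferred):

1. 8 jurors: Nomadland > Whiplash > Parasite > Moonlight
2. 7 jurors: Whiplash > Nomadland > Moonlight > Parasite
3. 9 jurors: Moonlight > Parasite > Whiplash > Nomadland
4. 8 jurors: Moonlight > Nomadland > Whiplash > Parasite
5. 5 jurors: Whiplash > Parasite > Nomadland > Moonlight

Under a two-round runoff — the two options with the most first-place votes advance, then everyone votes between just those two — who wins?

Round 1 first-place votes: Whiplash 12, Moonlight 17, Nomadland 8, Parasite 0.
Moonlight and Whiplash advance.
Runoff: Moonlight is preferred to Whiplash by 17 voters; Whiplash by 20.
Whiplash wins the runoff.

Whiplash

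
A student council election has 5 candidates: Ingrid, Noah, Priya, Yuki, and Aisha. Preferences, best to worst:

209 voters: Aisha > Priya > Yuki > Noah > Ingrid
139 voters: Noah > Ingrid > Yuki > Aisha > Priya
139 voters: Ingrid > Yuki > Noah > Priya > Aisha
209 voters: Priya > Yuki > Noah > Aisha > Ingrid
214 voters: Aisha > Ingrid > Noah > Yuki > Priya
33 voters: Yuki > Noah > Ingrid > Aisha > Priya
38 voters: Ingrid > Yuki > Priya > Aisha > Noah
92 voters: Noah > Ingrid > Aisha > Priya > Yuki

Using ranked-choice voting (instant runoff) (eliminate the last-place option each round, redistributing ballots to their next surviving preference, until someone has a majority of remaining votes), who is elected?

Round 1: Ingrid 177, Noah 231, Priya 209, Yuki 33, Aisha 423. Eliminate Yuki.
Round 2: Ingrid 177, Noah 264, Priya 209, Aisha 423. Eliminate Ingrid.
Round 3: Noah 403, Priya 247, Aisha 423. Eliminate Priya.
Round 4: Noah 612, Aisha 461. Noah has a majority.

Noah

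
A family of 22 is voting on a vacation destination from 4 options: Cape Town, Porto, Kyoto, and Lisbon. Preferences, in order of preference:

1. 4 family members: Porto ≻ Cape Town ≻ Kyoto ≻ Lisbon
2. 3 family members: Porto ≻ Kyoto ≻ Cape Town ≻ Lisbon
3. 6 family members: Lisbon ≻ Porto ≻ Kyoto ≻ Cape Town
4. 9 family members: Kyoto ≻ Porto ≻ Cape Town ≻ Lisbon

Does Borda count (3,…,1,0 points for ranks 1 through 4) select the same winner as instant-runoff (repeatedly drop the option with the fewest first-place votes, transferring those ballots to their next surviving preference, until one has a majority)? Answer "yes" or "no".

yes

Borda — scores: Cape Town 20, Porto 51, Kyoto 43, Lisbon 18. Winner: Porto.
Instant-runoff — R1 Cape Town 0, Porto 7, Kyoto 9, Lisbon 6 (Cape Town out); R2 Porto 7, Kyoto 9, Lisbon 6 (Lisbon out); R3 Porto 13, Kyoto 9 (Porto winner). Winner: Porto.
The two methods agree.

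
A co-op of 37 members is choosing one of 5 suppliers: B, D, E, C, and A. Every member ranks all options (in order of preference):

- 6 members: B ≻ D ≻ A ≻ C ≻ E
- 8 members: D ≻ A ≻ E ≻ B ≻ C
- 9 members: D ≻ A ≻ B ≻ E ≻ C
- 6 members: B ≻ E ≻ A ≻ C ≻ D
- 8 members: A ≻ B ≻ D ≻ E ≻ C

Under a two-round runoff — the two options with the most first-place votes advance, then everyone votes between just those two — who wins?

B

Round 1 first-place votes: B 12, D 17, E 0, C 0, A 8.
D and B advance.
Runoff: D is preferred to B by 17 voters; B by 20.
B wins the runoff.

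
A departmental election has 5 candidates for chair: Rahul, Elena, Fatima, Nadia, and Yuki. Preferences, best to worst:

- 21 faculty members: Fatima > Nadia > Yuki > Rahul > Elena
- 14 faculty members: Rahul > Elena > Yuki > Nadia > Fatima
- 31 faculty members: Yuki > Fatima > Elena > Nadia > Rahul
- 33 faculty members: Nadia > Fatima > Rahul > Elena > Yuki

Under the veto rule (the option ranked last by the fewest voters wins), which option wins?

Nadia

Last-place votes: Rahul 31, Elena 21, Fatima 14, Nadia 0, Yuki 33.
Nadia is ranked last by the fewest voters, so Nadia wins.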